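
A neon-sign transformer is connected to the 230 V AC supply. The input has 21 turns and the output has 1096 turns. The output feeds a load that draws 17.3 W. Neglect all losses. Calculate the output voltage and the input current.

V_out ≈ 12000 V, I_in ≈ 0.0752 A

V_out = V_in × N_out/N_in = 230 × 1096/21 = 12004 V.
I_out = P/V_out = 17.3/12004 = 0.0014412 A.
I_in = I_out × N_out/N_in = 0.0014412 × 1096/21 = 0.0752 A.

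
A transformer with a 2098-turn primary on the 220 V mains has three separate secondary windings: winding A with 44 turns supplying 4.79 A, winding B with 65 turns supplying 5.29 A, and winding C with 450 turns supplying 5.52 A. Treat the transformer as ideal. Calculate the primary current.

I_p ≈ 1.45 A

V_A = 220 × 44/2098 = 4.6139 V; V_B = 220 × 65/2098 = 6.8160 V; V_C = 220 × 450/2098 = 47.188 V.
P_out = V_A I_A + V_B I_B + V_C I_C = 4.6139×4.79 + 6.8160×5.29 + 47.188×5.52 = 22.101 + 36.057 + 260.48 = 318.63 W.
Ideal ⇒ P_in = P_out, so I_p = P_out/V_p = 318.63/220 = 1.45 A.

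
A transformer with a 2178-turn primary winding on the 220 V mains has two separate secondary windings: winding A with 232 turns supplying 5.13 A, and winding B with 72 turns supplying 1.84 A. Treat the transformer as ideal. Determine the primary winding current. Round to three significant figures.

V_A = 220 × 232/2178 = 23.434 V; V_B = 220 × 72/2178 = 7.2727 V.
P_out = V_A I_A + V_B I_B = 23.434×5.13 + 7.2727×1.84 = 120.22 + 13.382 = 133.60 W.
Ideal ⇒ P_in = P_out, so I_p = P_out/V_p = 133.60/220 = 0.607 A.

I_p ≈ 0.607 A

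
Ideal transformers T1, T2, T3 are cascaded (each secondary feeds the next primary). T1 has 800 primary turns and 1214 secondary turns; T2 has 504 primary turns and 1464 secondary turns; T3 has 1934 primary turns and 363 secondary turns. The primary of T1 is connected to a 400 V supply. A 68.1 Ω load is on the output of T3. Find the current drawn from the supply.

After T1: V = 400.00 × 1214/800 = 607.00 V.
After T2: V = 607.00 × 1464/504 = 1763.2 V.
After T3: V = 1763.2 × 363/1934 = 330.94 V.
I_load = 330.94/68.1 = 4.8596 A, so P_out = 330.94 × 4.8596 = 1608.2 W.
All ideal ⇒ P_in = P_out, so I_supply = 1608.2/400 = 4.02 A.

I_supply ≈ 4.02 A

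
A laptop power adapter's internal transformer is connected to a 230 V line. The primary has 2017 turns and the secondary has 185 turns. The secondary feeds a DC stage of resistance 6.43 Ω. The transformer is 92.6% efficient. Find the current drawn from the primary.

I_p ≈ 0.325 A

V_s = 230 × 185/2017 = 21.096 V.
I_s = V_s/R = 21.096/6.43 = 3.2808 A.
P_out = V_s I_s = 21.096 × 3.2808 = 69.211 W.
P_in = P_out/η = 69.211/0.926 = 74.742 W.
I_p = P_in/V_p = 74.742/230 = 0.325 A.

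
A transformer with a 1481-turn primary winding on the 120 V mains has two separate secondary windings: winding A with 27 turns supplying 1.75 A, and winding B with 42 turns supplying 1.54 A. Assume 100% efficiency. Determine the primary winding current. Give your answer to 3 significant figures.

I_p ≈ 0.0756 A

V_A = 120 × 27/1481 = 2.1877 V; V_B = 120 × 42/1481 = 3.4031 V.
P_out = V_A I_A + V_B I_B = 2.1877×1.75 + 3.4031×1.54 = 3.8285 + 5.2408 = 9.0693 W.
Ideal ⇒ P_in = P_out, so I_p = P_out/V_p = 9.0693/120 = 0.0756 A.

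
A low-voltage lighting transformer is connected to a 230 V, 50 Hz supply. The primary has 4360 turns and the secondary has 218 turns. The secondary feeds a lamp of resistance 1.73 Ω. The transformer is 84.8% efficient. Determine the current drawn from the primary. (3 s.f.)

V_s = 230 × 218/4360 = 11.500 V.
I_s = V_s/R = 11.500/1.73 = 6.6474 A.
P_out = V_s I_s = 11.500 × 6.6474 = 76.445 W.
P_in = P_out/η = 76.445/0.848 = 90.148 W.
I_p = P_in/V_p = 90.148/230 = 0.392 A.

I_p ≈ 0.392 A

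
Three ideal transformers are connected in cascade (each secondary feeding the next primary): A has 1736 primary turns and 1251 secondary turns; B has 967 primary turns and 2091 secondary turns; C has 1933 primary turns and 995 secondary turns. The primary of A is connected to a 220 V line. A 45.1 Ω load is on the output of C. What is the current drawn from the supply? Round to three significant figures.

After A: V = 220.00 × 1251/1736 = 158.54 V.
After B: V = 158.54 × 2091/967 = 342.81 V.
After C: V = 342.81 × 995/1933 = 176.46 V.
I_load = 176.46/45.1 = 3.9127 A, so P_out = 176.46 × 3.9127 = 690.43 W.
All ideal ⇒ P_in = P_out, so I_supply = 690.43/220 = 3.14 A.

I_supply ≈ 3.14 A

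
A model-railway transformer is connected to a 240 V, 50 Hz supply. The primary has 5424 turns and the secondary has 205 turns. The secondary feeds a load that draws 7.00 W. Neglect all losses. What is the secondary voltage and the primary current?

V_s ≈ 9.07 V, I_p ≈ 0.0292 A

V_s = V_p × N_s/N_p = 240 × 205/5424 = 9.0708 V.
I_s = P/V_s = 7.00/9.0708 = 0.77171 A.
I_p = I_s × N_s/N_p = 0.77171 × 205/5424 = 0.0292 A.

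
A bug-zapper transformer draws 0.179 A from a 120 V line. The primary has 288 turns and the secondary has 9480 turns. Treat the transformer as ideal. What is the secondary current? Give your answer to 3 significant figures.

I_s ≈ 0.00544 A

I_s/I_p = N_p/N_s, so I_s = 0.179 × 288/9480 = 0.00544 A.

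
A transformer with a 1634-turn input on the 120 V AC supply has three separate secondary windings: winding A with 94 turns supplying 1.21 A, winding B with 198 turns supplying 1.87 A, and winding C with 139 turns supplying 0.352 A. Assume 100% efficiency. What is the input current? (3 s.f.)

V_A = 120 × 94/1634 = 6.9033 V; V_B = 120 × 198/1634 = 14.541 V; V_C = 120 × 139/1634 = 10.208 V.
P_out = V_A I_A + V_B I_B + V_C I_C = 6.9033×1.21 + 14.541×1.87 + 10.208×0.352 = 8.3530 + 27.192 + 3.5932 = 39.138 W.
Ideal ⇒ P_in = P_out, so I_in = P_out/V_in = 39.138/120 = 0.326 A.

I_in ≈ 0.326 A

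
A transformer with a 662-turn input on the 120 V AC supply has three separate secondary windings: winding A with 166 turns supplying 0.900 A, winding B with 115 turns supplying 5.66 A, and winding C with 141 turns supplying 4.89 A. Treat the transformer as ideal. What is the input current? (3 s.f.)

V_A = 120 × 166/662 = 30.091 V; V_B = 120 × 115/662 = 20.846 V; V_C = 120 × 141/662 = 25.559 V.
P_out = V_A I_A + V_B I_B + V_C I_C = 30.091×0.900 + 20.846×5.66 + 25.559×4.89 = 27.082 + 117.99 + 124.98 = 270.05 W.
Ideal ⇒ P_in = P_out, so I_in = P_out/V_in = 270.05/120 = 2.25 A.

I_in ≈ 2.25 A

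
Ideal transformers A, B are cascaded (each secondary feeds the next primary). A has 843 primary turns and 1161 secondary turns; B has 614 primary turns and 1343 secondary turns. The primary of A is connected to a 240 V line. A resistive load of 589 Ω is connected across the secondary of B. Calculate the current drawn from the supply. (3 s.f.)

Secondary of A: V = 240.00 × 1161/843 = 330.53 V.
Secondary of B: V = 330.53 × 1343/614 = 722.98 V.
I_load = 722.98/589 = 1.2275 A, so P_out = 722.98 × 1.2275 = 887.43 W.
All ideal ⇒ P_in = P_out, so I_supply = 887.43/240 = 3.70 A.

I_supply ≈ 3.70 A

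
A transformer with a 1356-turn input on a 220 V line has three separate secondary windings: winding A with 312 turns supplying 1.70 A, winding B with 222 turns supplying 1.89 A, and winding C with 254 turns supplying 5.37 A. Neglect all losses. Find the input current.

I_in ≈ 1.71 A

V_A = 220 × 312/1356 = 50.619 V; V_B = 220 × 222/1356 = 36.018 V; V_C = 220 × 254/1356 = 41.209 V.
P_out = V_A I_A + V_B I_B + V_C I_C = 50.619×1.70 + 36.018×1.89 + 41.209×5.37 = 86.053 + 68.073 + 221.29 = 375.42 W.
Ideal ⇒ P_in = P_out, so I_in = P_out/V_in = 375.42/220 = 1.71 A.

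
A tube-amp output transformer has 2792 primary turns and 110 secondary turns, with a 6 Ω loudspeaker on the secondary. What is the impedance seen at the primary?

Z_p ≈ 3870 Ω

Z_p = (N_p/N_s)² × Z_s = (2792/110)² × 6 = 3870 Ω.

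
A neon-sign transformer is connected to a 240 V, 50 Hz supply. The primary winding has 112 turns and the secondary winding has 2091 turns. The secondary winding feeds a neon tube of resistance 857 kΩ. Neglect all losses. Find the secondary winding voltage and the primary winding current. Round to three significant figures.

V_s ≈ 4480 V, I_p ≈ 0.0976 A

V_s = V_p × N_s/N_p = 240 × 2091/112 = 4480.7 V.
I_s = V_s/R = 4480.7/857000 = 0.0052284 A.
I_p = I_s × N_s/N_p = 0.0052284 × 2091/112 = 0.0976 A.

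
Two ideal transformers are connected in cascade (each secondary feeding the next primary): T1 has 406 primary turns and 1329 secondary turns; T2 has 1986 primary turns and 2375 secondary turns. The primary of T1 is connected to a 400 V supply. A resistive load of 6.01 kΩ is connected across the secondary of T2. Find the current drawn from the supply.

I_supply ≈ 1.02 A

Secondary of T1: V = 400.00 × 1329/406 = 1309.4 V.
Secondary of T2: V = 1309.4 × 2375/1986 = 1565.8 V.
I_load = 1565.8/6010 = 0.26054 A, so P_out = 1565.8 × 0.26054 = 407.95 W.
All ideal ⇒ P_in = P_out, so I_supply = 407.95/400 = 1.02 A.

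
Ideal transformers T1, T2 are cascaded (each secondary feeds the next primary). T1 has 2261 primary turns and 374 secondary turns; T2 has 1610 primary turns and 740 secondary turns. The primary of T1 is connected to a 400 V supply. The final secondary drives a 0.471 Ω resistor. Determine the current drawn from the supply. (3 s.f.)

I_supply ≈ 4.91 A

Secondary of T1: V = 400.00 × 374/2261 = 66.165 V.
Secondary of T2: V = 66.165 × 740/1610 = 30.411 V.
I_load = 30.411/0.471 = 64.568 A, so P_out = 30.411 × 64.568 = 1963.6 W.
All ideal ⇒ P_in = P_out, so I_supply = 1963.6/400 = 4.91 A.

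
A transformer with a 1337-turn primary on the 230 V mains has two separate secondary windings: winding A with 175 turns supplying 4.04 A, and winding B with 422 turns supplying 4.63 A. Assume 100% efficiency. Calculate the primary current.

V_A = 230 × 175/1337 = 30.105 V; V_B = 230 × 422/1337 = 72.595 V.
P_out = V_A I_A + V_B I_B = 30.105×4.04 + 72.595×4.63 = 121.62 + 336.12 = 457.74 W.
Ideal ⇒ P_in = P_out, so I_p = P_out/V_p = 457.74/230 = 1.99 A.

I_p ≈ 1.99 A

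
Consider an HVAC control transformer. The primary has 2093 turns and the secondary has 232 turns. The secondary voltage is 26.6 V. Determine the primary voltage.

V_p/V_s = N_p/N_s, so V_p = 26.6 × 2093/232 = 240 V.

V_p ≈ 240 V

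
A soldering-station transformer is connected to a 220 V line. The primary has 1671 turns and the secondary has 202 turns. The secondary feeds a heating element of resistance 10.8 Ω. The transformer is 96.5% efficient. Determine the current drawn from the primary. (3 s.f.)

V_s = 220 × 202/1671 = 26.595 V.
I_s = V_s/R = 26.595/10.8 = 2.4625 A.
P_out = V_s I_s = 26.595 × 2.4625 = 65.489 W.
P_in = P_out/η = 65.489/0.965 = 67.865 W.
I_p = P_in/V_p = 67.865/220 = 0.308 A.

I_p ≈ 0.308 A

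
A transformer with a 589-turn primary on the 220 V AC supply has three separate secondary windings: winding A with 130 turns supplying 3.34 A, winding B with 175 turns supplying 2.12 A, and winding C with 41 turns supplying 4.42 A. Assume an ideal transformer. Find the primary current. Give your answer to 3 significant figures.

I_p ≈ 1.67 A

V_A = 220 × 130/589 = 48.557 V; V_B = 220 × 175/589 = 65.365 V; V_C = 220 × 41/589 = 15.314 V.
P_out = V_A I_A + V_B I_B + V_C I_C = 48.557×3.34 + 65.365×2.12 + 15.314×4.42 = 162.18 + 138.57 + 67.688 = 368.44 W.
Ideal ⇒ P_in = P_out, so I_p = P_out/V_p = 368.44/220 = 1.67 A.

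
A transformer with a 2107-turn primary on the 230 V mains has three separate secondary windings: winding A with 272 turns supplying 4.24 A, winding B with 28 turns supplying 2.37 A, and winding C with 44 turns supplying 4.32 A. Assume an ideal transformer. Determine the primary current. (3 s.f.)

I_p ≈ 0.669 A

V_A = 230 × 272/2107 = 29.692 V; V_B = 230 × 28/2107 = 3.0565 V; V_C = 230 × 44/2107 = 4.8030 V.
P_out = V_A I_A + V_B I_B + V_C I_C = 29.692×4.24 + 3.0565×2.37 + 4.8030×4.32 = 125.89 + 7.2439 + 20.749 = 153.88 W.
Ideal ⇒ P_in = P_out, so I_p = P_out/V_p = 153.88/230 = 0.669 A.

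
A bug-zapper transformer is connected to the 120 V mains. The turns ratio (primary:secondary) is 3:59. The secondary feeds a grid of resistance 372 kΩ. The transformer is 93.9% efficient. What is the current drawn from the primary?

V_s = 120 × 59/3 = 2360.0 V.
I_s = V_s/R = 2360.0/372000 = 0.0063441 A.
P_out = V_s I_s = 2360.0 × 0.0063441 = 14.972 W.
P_in = P_out/η = 14.972/0.939 = 15.945 W.
I_p = P_in/V_p = 15.945/120 = 0.133 A.

I_p ≈ 0.133 A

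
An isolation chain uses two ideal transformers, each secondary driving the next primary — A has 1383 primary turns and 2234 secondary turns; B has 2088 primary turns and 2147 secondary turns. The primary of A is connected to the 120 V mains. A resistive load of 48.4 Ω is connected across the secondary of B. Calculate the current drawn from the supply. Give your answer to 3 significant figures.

I_supply ≈ 6.84 A

Secondary of A: V = 120.00 × 2234/1383 = 193.84 V.
Secondary of B: V = 193.84 × 2147/2088 = 199.32 V.
I_load = 199.32/48.4 = 4.1181 A, so P_out = 199.32 × 4.1181 = 820.81 W.
All ideal ⇒ P_in = P_out, so I_supply = 820.81/120 = 6.84 A.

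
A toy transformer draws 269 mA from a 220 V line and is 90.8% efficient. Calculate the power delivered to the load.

P_in = V_p I_p = 220 × 0.269 = 59.180 W.
P_out = η P_in = 0.908 × 59.180 = 53.7 W.

P_out ≈ 53.7 W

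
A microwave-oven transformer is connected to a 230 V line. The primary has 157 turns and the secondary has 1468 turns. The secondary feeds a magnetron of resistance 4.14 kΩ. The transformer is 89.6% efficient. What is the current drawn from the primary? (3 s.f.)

V_s = 230 × 1468/157 = 2150.6 V.
I_s = V_s/R = 2150.6/4140 = 0.51946 A.
P_out = V_s I_s = 2150.6 × 0.51946 = 1117.1 W.
P_in = P_out/η = 1117.1/0.896 = 1246.8 W.
I_p = P_in/V_p = 1246.8/230 = 5.42 A.

I_p ≈ 5.42 A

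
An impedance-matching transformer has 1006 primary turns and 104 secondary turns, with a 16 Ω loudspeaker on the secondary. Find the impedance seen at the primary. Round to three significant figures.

Z_p = (N_p/N_s)² × Z_s = (1006/104)² × 16 = 1500 Ω.

Z_p ≈ 1500 Ω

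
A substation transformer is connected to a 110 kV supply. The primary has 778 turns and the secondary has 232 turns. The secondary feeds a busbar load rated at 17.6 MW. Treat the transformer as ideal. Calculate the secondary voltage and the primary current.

V_s = V_p × N_s/N_p = 110000 × 232/778 = 32802 V.
I_s = P/V_s = 1.76×10^7/32802 = 536.55 A.
I_p = I_s × N_s/N_p = 536.55 × 232/778 = 160 A.

V_s ≈ 32800 V, I_p ≈ 160 A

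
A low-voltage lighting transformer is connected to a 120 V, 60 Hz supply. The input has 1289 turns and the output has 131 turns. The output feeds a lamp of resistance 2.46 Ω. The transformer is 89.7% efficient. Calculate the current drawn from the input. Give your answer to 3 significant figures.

V_out = 120 × 131/1289 = 12.196 V.
I_out = V_out/R = 12.196/2.46 = 4.9575 A.
P_out = V_out I_out = 12.196 × 4.9575 = 60.459 W.
P_in = P_out/η = 60.459/0.897 = 67.402 W.
I_in = P_in/V_in = 67.402/120 = 0.562 A.

I_in ≈ 0.562 A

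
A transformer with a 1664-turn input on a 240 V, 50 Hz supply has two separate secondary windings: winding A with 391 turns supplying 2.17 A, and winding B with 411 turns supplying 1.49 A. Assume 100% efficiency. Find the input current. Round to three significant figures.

V_A = 240 × 391/1664 = 56.394 V; V_B = 240 × 411/1664 = 59.279 V.
P_out = V_A I_A + V_B I_B = 56.394×2.17 + 59.279×1.49 = 122.38 + 88.325 = 210.70 W.
Ideal ⇒ P_in = P_out, so I_in = P_out/V_in = 210.70/240 = 0.878 A.

I_in ≈ 0.878 A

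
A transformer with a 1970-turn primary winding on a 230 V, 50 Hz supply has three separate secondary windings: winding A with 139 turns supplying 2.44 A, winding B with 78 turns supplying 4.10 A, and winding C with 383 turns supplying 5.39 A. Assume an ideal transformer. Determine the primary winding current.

V_A = 230 × 139/1970 = 16.228 V; V_B = 230 × 78/1970 = 9.1066 V; V_C = 230 × 383/1970 = 44.716 V.
P_out = V_A I_A + V_B I_B + V_C I_C = 16.228×2.44 + 9.1066×4.10 + 44.716×5.39 = 39.597 + 37.337 + 241.02 = 317.95 W.
Ideal ⇒ P_in = P_out, so I_p = P_out/V_p = 317.95/230 = 1.38 A.

I_p ≈ 1.38 A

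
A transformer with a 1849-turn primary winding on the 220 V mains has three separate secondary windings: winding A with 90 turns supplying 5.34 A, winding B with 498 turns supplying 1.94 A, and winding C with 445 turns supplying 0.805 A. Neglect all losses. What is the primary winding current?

I_p ≈ 0.976 A

V_A = 220 × 90/1849 = 10.708 V; V_B = 220 × 498/1849 = 59.254 V; V_C = 220 × 445/1849 = 52.948 V.
P_out = V_A I_A + V_B I_B + V_C I_C = 10.708×5.34 + 59.254×1.94 + 52.948×0.805 = 57.183 + 114.95 + 42.623 = 214.76 W.
Ideal ⇒ P_in = P_out, so I_p = P_out/V_p = 214.76/220 = 0.976 A.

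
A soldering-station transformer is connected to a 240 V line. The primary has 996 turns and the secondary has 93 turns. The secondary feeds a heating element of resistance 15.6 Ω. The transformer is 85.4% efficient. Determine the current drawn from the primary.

I_p ≈ 0.157 A

V_s = 240 × 93/996 = 22.410 V.
I_s = V_s/R = 22.410/15.6 = 1.4365 A.
P_out = V_s I_s = 22.410 × 1.4365 = 32.192 W.
P_in = P_out/η = 32.192/0.854 = 37.695 W.
I_p = P_in/V_p = 37.695/240 = 0.157 A.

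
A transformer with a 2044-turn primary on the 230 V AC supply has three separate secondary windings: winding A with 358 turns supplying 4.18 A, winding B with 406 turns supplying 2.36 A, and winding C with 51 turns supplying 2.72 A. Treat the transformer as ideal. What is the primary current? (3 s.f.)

V_A = 230 × 358/2044 = 40.284 V; V_B = 230 × 406/2044 = 45.685 V; V_C = 230 × 51/2044 = 5.7387 V.
P_out = V_A I_A + V_B I_B + V_C I_C = 40.284×4.18 + 45.685×2.36 + 5.7387×2.72 = 168.39 + 107.82 + 15.609 = 291.81 W.
Ideal ⇒ P_in = P_out, so I_p = P_out/V_p = 291.81/230 = 1.27 A.

I_p ≈ 1.27 A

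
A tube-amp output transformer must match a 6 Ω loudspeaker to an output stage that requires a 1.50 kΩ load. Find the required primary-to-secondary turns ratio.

Z_p/Z_s = (N_p/N_s)², so N_p/N_s = √(1500/6) = √250 = 15.8.

N_p/N_s ≈ 15.8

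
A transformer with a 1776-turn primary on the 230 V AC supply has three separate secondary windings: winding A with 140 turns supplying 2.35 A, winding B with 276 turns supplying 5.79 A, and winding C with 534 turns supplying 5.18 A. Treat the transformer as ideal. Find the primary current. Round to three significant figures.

I_p ≈ 2.64 A

V_A = 230 × 140/1776 = 18.131 V; V_B = 230 × 276/1776 = 35.743 V; V_C = 230 × 534/1776 = 69.155 V.
P_out = V_A I_A + V_B I_B + V_C I_C = 18.131×2.35 + 35.743×5.79 + 69.155×5.18 = 42.607 + 206.95 + 358.22 = 607.79 W.
Ideal ⇒ P_in = P_out, so I_p = P_out/V_p = 607.79/230 = 2.64 A.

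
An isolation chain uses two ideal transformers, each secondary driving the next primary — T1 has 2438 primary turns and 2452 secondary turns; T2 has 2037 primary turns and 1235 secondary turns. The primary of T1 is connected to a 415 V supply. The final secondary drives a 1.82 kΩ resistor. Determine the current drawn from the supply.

I_supply ≈ 0.0848 A

Secondary of T1: V = 415.00 × 2452/2438 = 417.38 V.
Secondary of T2: V = 417.38 × 1235/2037 = 253.05 V.
I_load = 253.05/1820 = 0.13904 A, so P_out = 253.05 × 0.13904 = 35.184 W.
All ideal ⇒ P_in = P_out, so I_supply = 35.184/415 = 0.0848 A.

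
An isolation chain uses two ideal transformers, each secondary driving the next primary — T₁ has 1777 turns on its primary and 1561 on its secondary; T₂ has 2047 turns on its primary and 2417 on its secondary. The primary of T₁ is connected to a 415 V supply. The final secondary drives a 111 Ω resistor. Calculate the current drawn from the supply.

I_supply ≈ 4.02 A

After T₁: V = 415.00 × 1561/1777 = 364.56 V.
After T₂: V = 364.56 × 2417/2047 = 430.45 V.
I_load = 430.45/111 = 3.8779 A, so P_out = 430.45 × 3.8779 = 1669.3 W.
All ideal ⇒ P_in = P_out, so I_supply = 1669.3/415 = 4.02 A.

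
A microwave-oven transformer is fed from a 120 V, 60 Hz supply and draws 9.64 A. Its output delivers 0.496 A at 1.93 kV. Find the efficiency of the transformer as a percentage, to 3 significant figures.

P_in = 120 × 9.64 = 1156.80 W.
P_out = 1930 × 0.496 = 957.280 W.
η = P_out/P_in = 957.280/1156.80 = 0.828.

η ≈ 82.8%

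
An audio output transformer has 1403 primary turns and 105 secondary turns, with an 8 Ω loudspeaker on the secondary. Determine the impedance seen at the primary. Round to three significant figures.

Z_p ≈ 1430 Ω

Z_p = (N_p/N_s)² × Z_s = (1403/105)² × 8 = 1430 Ω.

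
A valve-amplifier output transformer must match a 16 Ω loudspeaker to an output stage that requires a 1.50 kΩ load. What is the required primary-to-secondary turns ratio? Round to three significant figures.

N_p/N_s ≈ 9.68

Z_p/Z_s = (N_p/N_s)², so N_p/N_s = √(1500/16) = √93.8 = 9.68.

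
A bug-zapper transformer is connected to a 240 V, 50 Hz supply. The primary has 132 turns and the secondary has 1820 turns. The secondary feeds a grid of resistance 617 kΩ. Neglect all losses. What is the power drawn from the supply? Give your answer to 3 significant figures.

V_s = V_p × N_s/N_p = 240 × 1820/132 = 3309.1 V.
I_s = V_s/R = 3309.1/617000 = 0.0053632 A.
I_p = I_s × N_s/N_p = 0.0053632 × 1820/132 = 0.073947 A.
P = V_p I_p = 240 × 0.073947 = 17.7 W.

P ≈ 17.7 W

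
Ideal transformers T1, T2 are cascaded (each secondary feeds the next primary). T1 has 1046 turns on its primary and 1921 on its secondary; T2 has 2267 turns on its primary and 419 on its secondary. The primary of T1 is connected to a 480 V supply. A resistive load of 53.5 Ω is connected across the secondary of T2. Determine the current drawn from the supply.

After T1: V = 480.00 × 1921/1046 = 881.53 V.
After T2: V = 881.53 × 419/2267 = 162.93 V.
I_load = 162.93/53.5 = 3.0454 A, so P_out = 162.93 × 3.0454 = 496.19 W.
All ideal ⇒ P_in = P_out, so I_supply = 496.19/480 = 1.03 A.

I_supply ≈ 1.03 A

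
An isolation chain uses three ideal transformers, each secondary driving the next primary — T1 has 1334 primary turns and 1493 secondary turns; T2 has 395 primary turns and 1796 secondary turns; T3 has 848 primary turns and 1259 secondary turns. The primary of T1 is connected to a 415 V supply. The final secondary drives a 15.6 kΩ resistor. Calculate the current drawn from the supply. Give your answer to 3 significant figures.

I_supply ≈ 1.52 A

After T1: V = 415.00 × 1493/1334 = 464.46 V.
After T2: V = 464.46 × 1796/395 = 2111.8 V.
After T3: V = 2111.8 × 1259/848 = 3135.4 V.
I_load = 3135.4/15600 = 0.20099 A, so P_out = 3135.4 × 0.20099 = 630.17 W.
All ideal ⇒ P_in = P_out, so I_supply = 630.17/415 = 1.52 A.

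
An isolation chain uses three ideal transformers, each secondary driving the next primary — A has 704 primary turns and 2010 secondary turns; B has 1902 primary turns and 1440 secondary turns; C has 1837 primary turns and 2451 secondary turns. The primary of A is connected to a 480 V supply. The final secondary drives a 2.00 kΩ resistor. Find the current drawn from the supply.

I_supply ≈ 2.00 A

After A: V = 480.00 × 2010/704 = 1370.5 V.
After B: V = 1370.5 × 1440/1902 = 1037.6 V.
After C: V = 1037.6 × 2451/1837 = 1384.4 V.
I_load = 1384.4/2000 = 0.69218 A, so P_out = 1384.4 × 0.69218 = 958.23 W.
All ideal ⇒ P_in = P_out, so I_supply = 958.23/480 = 2.00 A.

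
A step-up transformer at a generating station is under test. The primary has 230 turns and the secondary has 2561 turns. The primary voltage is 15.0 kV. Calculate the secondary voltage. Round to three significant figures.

V_s/V_p = N_s/N_p, so V_s = 15000 × 2561/230 = 167000 V.

V_s ≈ 167000 V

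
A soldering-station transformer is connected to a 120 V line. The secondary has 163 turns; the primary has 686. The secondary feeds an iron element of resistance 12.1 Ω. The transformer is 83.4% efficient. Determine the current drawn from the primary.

I_p ≈ 0.671 A

V_s = 120 × 163/686 = 28.513 V.
I_s = V_s/R = 28.513/12.1 = 2.3565 A.
P_out = V_s I_s = 28.513 × 2.3565 = 67.190 W.
P_in = P_out/η = 67.190/0.834 = 80.563 W.
I_p = P_in/V_p = 80.563/120 = 0.671 A.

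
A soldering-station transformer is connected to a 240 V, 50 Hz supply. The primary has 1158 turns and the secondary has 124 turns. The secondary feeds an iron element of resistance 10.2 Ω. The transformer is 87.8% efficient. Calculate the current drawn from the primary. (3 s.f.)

I_p ≈ 0.307 A

V_s = 240 × 124/1158 = 25.699 V.
I_s = V_s/R = 25.699/10.2 = 2.5196 A.
P_out = V_s I_s = 25.699 × 2.5196 = 64.751 W.
P_in = P_out/η = 64.751/0.878 = 73.749 W.
I_p = P_in/V_p = 73.749/240 = 0.307 A.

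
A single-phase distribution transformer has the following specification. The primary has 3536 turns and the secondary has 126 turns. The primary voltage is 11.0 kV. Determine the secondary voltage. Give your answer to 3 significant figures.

V_s/V_p = N_s/N_p, so V_s = 11000 × 126/3536 = 392 V.

V_s ≈ 392 V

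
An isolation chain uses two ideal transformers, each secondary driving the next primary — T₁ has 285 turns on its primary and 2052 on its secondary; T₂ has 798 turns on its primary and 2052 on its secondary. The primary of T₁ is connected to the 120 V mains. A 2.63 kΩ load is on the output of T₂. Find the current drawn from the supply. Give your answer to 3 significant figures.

I_supply ≈ 15.6 A

After T₁: V = 120.00 × 2052/285 = 864.00 V.
After T₂: V = 864.00 × 2052/798 = 2221.7 V.
I_load = 2221.7/2630 = 0.84476 A, so P_out = 2221.7 × 0.84476 = 1876.8 W.
All ideal ⇒ P_in = P_out, so I_supply = 1876.8/120 = 15.6 A.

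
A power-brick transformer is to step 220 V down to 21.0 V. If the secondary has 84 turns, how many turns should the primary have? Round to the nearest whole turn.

N_p = 880 turns

N_p/N_s = V_p/V_s, so N_p = 84 × 220/21.0 = 880.0 ≈ 880 turns.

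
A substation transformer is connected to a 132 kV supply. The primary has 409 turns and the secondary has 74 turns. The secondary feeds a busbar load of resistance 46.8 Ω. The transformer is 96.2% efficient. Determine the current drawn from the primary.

I_p ≈ 96.0 A

V_s = 132000 × 74/409 = 23883 V.
I_s = V_s/R = 23883/46.8 = 510.31 A.
P_out = V_s I_s = 23883 × 510.31 = 1.2188×10^7 W.
P_in = P_out/η = 1.2188×10^7/0.962 = 1.2669×10^7 W.
I_p = P_in/V_p = 1.2669×10^7/132000 = 96.0 A.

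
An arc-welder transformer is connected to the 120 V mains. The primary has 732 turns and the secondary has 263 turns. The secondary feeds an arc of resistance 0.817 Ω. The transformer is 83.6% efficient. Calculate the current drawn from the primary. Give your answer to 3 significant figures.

I_p ≈ 22.7 A

V_s = 120 × 263/732 = 43.115 V.
I_s = V_s/R = 43.115/0.817 = 52.772 A.
P_out = V_s I_s = 43.115 × 52.772 = 2275.3 W.
P_in = P_out/η = 2275.3/0.836 = 2721.6 W.
I_p = P_in/V_p = 2721.6/120 = 22.7 A.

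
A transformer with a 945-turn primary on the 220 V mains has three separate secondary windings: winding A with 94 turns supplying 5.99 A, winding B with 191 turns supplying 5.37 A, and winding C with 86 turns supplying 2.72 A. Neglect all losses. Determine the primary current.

I_p ≈ 1.93 A

V_A = 220 × 94/945 = 21.884 V; V_B = 220 × 191/945 = 44.466 V; V_C = 220 × 86/945 = 20.021 V.
P_out = V_A I_A + V_B I_B + V_C I_C = 21.884×5.99 + 44.466×5.37 + 20.021×2.72 = 131.08 + 238.78 + 54.458 = 424.32 W.
Ideal ⇒ P_in = P_out, so I_p = P_out/V_p = 424.32/220 = 1.93 A.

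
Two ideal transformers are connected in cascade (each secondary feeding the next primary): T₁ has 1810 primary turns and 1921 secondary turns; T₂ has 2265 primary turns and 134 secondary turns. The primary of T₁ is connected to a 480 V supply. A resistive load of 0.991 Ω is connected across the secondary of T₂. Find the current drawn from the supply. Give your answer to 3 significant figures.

I_supply ≈ 1.91 A

Secondary of T₁: V = 480.00 × 1921/1810 = 509.44 V.
Secondary of T₂: V = 509.44 × 134/2265 = 30.139 V.
I_load = 30.139/0.991 = 30.413 A, so P_out = 30.139 × 30.413 = 916.60 W.
All ideal ⇒ P_in = P_out, so I_supply = 916.60/480 = 1.91 A.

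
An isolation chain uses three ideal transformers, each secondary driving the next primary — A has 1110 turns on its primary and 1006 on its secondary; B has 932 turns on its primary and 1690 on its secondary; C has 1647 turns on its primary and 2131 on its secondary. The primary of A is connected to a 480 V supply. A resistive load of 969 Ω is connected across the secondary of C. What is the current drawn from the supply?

After A: V = 480.00 × 1006/1110 = 435.03 V.
After B: V = 435.03 × 1690/932 = 788.84 V.
After C: V = 788.84 × 2131/1647 = 1020.7 V.
I_load = 1020.7/969 = 1.0533 A, so P_out = 1020.7 × 1.0533 = 1075.1 W.
All ideal ⇒ P_in = P_out, so I_supply = 1075.1/480 = 2.24 A.

I_supply ≈ 2.24 A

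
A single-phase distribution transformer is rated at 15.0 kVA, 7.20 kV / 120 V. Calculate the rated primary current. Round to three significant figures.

I_p = S/V_p = 15000/7200 = 2.08 A.

I_p ≈ 2.08 A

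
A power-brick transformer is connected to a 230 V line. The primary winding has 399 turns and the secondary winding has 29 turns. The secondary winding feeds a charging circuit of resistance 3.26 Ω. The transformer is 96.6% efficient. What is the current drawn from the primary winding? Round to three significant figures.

V_s = 230 × 29/399 = 16.717 V.
I_s = V_s/R = 16.717/3.26 = 5.1279 A.
P_out = V_s I_s = 16.717 × 5.1279 = 85.721 W.
P_in = P_out/η = 85.721/0.966 = 88.738 W.
I_p = P_in/V_p = 88.738/230 = 0.386 A.

I_p ≈ 0.386 A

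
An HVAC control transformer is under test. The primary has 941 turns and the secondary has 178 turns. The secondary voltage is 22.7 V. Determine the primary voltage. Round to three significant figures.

V_p ≈ 120 V

V_p/V_s = N_p/N_s, so V_p = 22.7 × 941/178 = 120 V.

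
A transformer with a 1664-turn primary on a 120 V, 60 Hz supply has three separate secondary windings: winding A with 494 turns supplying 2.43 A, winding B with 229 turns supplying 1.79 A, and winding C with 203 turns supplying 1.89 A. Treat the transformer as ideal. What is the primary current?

V_A = 120 × 494/1664 = 35.625 V; V_B = 120 × 229/1664 = 16.514 V; V_C = 120 × 203/1664 = 14.639 V.
P_out = V_A I_A + V_B I_B + V_C I_C = 35.625×2.43 + 16.514×1.79 + 14.639×1.89 = 86.569 + 29.561 + 27.669 = 143.80 W.
Ideal ⇒ P_in = P_out, so I_p = P_out/V_p = 143.80/120 = 1.20 A.

I_p ≈ 1.20 A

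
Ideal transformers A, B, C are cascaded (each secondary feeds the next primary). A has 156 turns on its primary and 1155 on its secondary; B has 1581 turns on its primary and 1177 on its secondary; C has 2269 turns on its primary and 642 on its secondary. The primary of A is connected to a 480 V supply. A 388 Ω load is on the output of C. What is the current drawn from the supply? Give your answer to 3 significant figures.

I_supply ≈ 3.01 A

Secondary of A: V = 480.00 × 1155/156 = 3553.8 V.
Secondary of B: V = 3553.8 × 1177/1581 = 2645.7 V.
Secondary of C: V = 2645.7 × 642/2269 = 748.59 V.
I_load = 748.59/388 = 1.9294 A, so P_out = 748.59 × 1.9294 = 1444.3 W.
All ideal ⇒ P_in = P_out, so I_supply = 1444.3/480 = 3.01 A.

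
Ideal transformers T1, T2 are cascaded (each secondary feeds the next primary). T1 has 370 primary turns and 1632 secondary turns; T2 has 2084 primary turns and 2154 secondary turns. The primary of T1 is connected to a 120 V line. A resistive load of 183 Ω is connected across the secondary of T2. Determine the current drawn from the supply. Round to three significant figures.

I_supply ≈ 13.6 A

After T1: V = 120.00 × 1632/370 = 529.30 V.
After T2: V = 529.30 × 2154/2084 = 547.08 V.
I_load = 547.08/183 = 2.9895 A, so P_out = 547.08 × 2.9895 = 1635.5 W.
All ideal ⇒ P_in = P_out, so I_supply = 1635.5/120 = 13.6 A.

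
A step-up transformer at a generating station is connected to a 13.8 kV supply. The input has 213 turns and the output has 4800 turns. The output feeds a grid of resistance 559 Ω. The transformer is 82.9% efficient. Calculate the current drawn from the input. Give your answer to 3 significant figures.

I_in ≈ 15100 A

V_out = 13800 × 4800/213 = 310990 V.
I_out = V_out/R = 310990/559 = 556.33 A.
P_out = V_out I_out = 310990 × 556.33 = 1.7301×10^8 W.
P_in = P_out/η = 1.7301×10^8/0.829 = 2.0870×10^8 W.
I_in = P_in/V_in = 2.0870×10^8/13800 = 15100 A.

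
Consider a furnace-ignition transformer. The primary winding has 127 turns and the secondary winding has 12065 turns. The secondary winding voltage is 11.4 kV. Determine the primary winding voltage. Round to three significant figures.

V_p/V_s = N_p/N_s, so V_p = 11400 × 127/12065 = 120 V.

V_p ≈ 120 V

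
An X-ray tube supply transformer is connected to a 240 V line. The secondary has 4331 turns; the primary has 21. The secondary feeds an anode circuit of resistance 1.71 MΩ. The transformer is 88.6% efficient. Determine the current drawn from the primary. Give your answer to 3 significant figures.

I_p ≈ 6.74 A

V_s = 240 × 4331/21 = 49497 V.
I_s = V_s/R = 49497/(1.71×10^6) = 0.028946 A.
P_out = V_s I_s = 49497 × 0.028946 = 1432.7 W.
P_in = P_out/η = 1432.7/0.886 = 1617.1 W.
I_p = P_in/V_p = 1617.1/240 = 6.74 A.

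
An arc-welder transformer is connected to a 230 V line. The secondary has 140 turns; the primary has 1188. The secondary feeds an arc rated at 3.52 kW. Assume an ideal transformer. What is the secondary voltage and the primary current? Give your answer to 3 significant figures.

V_s = V_p × N_s/N_p = 230 × 140/1188 = 27.104 V.
I_s = P/V_s = 3520/27.104 = 129.87 A.
I_p = I_s × N_s/N_p = 129.87 × 140/1188 = 15.3 A.

V_s ≈ 27.1 V, I_p ≈ 15.3 A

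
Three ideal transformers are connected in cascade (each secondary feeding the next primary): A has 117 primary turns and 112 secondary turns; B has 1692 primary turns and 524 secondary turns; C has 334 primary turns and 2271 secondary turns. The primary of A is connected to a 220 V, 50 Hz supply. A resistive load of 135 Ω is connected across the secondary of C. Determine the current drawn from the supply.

Secondary of A: V = 220.00 × 112/117 = 210.60 V.
Secondary of B: V = 210.60 × 524/1692 = 65.221 V.
Secondary of C: V = 65.221 × 2271/334 = 443.46 V.
I_load = 443.46/135 = 3.2849 A, so P_out = 443.46 × 3.2849 = 1456.7 W.
All ideal ⇒ P_in = P_out, so I_supply = 1456.7/220 = 6.62 A.

I_supply ≈ 6.62 A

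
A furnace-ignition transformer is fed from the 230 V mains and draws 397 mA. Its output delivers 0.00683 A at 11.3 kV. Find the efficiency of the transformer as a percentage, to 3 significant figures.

P_in = 230 × 0.397 = 91.3100 W.
P_out = 11300 × 0.00683 = 77.1790 W.
η = P_out/P_in = 77.1790/91.3100 = 0.845.

η ≈ 84.5%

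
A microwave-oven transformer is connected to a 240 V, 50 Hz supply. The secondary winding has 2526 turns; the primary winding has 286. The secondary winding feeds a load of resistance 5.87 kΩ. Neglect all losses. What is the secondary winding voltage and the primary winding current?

V_s ≈ 2120 V, I_p ≈ 3.19 A

V_s = V_p × N_s/N_p = 240 × 2526/286 = 2119.7 V.
I_s = V_s/R = 2119.7/5870 = 0.36111 A.
I_p = I_s × N_s/N_p = 0.36111 × 2526/286 = 3.19 A.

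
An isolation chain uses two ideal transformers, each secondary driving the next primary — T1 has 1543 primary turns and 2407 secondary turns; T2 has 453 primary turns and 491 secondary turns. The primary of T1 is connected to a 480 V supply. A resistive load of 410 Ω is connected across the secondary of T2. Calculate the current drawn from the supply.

I_supply ≈ 3.35 A

After T1: V = 480.00 × 2407/1543 = 748.78 V.
After T2: V = 748.78 × 491/453 = 811.59 V.
I_load = 811.59/410 = 1.9795 A, so P_out = 811.59 × 1.9795 = 1606.5 W.
All ideal ⇒ P_in = P_out, so I_supply = 1606.5/480 = 3.35 A.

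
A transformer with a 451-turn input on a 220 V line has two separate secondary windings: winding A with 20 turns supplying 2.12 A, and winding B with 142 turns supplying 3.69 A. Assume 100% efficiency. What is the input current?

V_A = 220 × 20/451 = 9.7561 V; V_B = 220 × 142/451 = 69.268 V.
P_out = V_A I_A + V_B I_B = 9.7561×2.12 + 69.268×3.69 = 20.683 + 255.60 = 276.28 W.
Ideal ⇒ P_in = P_out, so I_in = P_out/V_in = 276.28/220 = 1.26 A.

I_in ≈ 1.26 A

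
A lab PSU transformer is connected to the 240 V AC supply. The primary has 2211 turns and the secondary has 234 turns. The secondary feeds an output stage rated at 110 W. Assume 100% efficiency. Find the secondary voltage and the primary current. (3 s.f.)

V_s = V_p × N_s/N_p = 240 × 234/2211 = 25.400 V.
I_s = P/V_s = 110/25.400 = 4.3307 A.
I_p = I_s × N_s/N_p = 4.3307 × 234/2211 = 0.458 A.

V_s ≈ 25.4 V, I_p ≈ 0.458 A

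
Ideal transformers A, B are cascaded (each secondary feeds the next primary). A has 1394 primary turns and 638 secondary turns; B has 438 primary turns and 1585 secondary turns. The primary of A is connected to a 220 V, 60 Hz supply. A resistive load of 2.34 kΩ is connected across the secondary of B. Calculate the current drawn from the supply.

Secondary of A: V = 220.00 × 638/1394 = 100.69 V.
Secondary of B: V = 100.69 × 1585/438 = 364.36 V.
I_load = 364.36/2340 = 0.15571 A, so P_out = 364.36 × 0.15571 = 56.736 W.
All ideal ⇒ P_in = P_out, so I_supply = 56.736/220 = 0.258 A.

I_supply ≈ 0.258 A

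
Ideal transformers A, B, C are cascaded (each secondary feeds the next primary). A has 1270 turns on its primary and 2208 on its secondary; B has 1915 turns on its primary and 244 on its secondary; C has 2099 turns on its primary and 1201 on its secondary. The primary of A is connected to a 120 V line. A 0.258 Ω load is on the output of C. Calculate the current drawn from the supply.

I_supply ≈ 7.47 A

After A: V = 120.00 × 2208/1270 = 208.63 V.
After B: V = 208.63 × 244/1915 = 26.583 V.
After C: V = 26.583 × 1201/2099 = 15.210 V.
I_load = 15.210/0.258 = 58.953 A, so P_out = 15.210 × 58.953 = 896.68 W.
All ideal ⇒ P_in = P_out, so I_supply = 896.68/120 = 7.47 A.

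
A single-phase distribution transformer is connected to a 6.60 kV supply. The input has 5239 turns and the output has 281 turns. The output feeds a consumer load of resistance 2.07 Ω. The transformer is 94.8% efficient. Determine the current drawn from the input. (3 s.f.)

I_in ≈ 9.68 A

V_out = 6600 × 281/5239 = 354.00 V.
I_out = V_out/R = 354.00/2.07 = 171.01 A.
P_out = V_out I_out = 354.00 × 171.01 = 60539 W.
P_in = P_out/η = 60539/0.948 = 63859 W.
I_in = P_in/V_in = 63859/6600 = 9.68 A.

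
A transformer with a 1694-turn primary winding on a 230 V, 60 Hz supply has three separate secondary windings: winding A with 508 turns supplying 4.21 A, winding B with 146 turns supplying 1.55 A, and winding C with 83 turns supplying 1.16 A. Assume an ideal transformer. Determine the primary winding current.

V_A = 230 × 508/1694 = 68.973 V; V_B = 230 × 146/1694 = 19.823 V; V_C = 230 × 83/1694 = 11.269 V.
P_out = V_A I_A + V_B I_B + V_C I_C = 68.973×4.21 + 19.823×1.55 + 11.269×1.16 = 290.38 + 30.726 + 13.072 = 334.17 W.
Ideal ⇒ P_in = P_out, so I_p = P_out/V_p = 334.17/230 = 1.45 A.

I_p ≈ 1.45 A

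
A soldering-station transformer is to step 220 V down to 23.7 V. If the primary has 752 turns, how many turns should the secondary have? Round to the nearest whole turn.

N_s = 81 turns

N_s/N_p = V_s/V_p, so N_s = 752 × 23.7/220 = 81.0 ≈ 81 turns.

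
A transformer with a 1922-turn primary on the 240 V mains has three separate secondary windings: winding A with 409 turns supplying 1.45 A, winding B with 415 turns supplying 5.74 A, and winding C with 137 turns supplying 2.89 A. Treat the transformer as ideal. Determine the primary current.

V_A = 240 × 409/1922 = 51.072 V; V_B = 240 × 415/1922 = 51.821 V; V_C = 240 × 137/1922 = 17.107 V.
P_out = V_A I_A + V_B I_B + V_C I_C = 51.072×1.45 + 51.821×5.74 + 17.107×2.89 = 74.054 + 297.45 + 49.440 = 420.95 W.
Ideal ⇒ P_in = P_out, so I_p = P_out/V_p = 420.95/240 = 1.75 A.

I_p ≈ 1.75 A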